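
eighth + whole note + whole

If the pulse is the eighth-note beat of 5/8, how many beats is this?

17

One eighth-note beat = 2 sixteenth notes.
In sixteenth notes: eighth = 2; whole note = 16; whole = 16.
Adding: 2 + 16 + 16 = 34.
34 ÷ 2 = 17 beats.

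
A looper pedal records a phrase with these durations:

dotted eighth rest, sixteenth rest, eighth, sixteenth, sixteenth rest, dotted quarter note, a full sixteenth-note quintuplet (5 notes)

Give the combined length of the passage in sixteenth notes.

18

In sixteenth notes: dotted eighth rest = 3; sixteenth rest = 1; eighth = 2; sixteenth = 1; sixteenth rest = 1; dotted quarter note = 6; a full sixteenth-note quintuplet (5 notes) (five quintuplet sixteenths span one quarter) = 4.
Total: 3 + 1 + 2 + 1 + 1 + 6 + 4 = 18 sixteenth notes.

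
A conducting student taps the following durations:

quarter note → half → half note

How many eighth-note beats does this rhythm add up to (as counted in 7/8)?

One eighth-note beat = 2 sixteenth notes.
In sixteenth notes: quarter note = 4; half = 8; half note = 8.
Adding: 4 + 8 + 8 = 20.
20 ÷ 2 = 10 beats.

10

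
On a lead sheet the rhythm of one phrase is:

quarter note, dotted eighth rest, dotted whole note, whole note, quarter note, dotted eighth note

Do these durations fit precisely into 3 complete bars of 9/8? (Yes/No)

One bar of 9/8 = 18 sixteenth notes, so 3 bars = 54.
Convert each value to sixteenth notes: quarter note = 4; dotted eighth rest = 3; dotted whole note = 24; whole note = 16; quarter note = 4; dotted eighth note = 3.
Adding: 4 + 3 + 24 + 16 + 4 + 3 = 54.
54 equals 54, so the answer is Yes.

Yes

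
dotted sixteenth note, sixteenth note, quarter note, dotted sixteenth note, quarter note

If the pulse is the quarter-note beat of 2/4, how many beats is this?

One quarter-note beat = 8 thirty-second notes.
In thirty-second notes: dotted sixteenth note = 3; sixteenth note = 2; quarter note = 8; dotted sixteenth note = 3; quarter note = 8.
Altogether 3 + 2 + 8 + 3 + 8 = 24.
24 ÷ 8 = 3 beats.

3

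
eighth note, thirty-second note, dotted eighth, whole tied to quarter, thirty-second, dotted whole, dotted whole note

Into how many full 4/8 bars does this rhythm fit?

9

One bar of 4/8 = 16 thirty-second notes.
Working in thirty-second notes: eighth note = 4; thirty-second note = 1; dotted eighth = 6; whole tied to quarter (whole + quarter) = 40; thirty-second = 1; dotted whole = 48; dotted whole note = 48.
Sum: 4 + 1 + 6 + 40 + 1 + 48 + 48 = 148.
148 ÷ 16 = 9 complete bars with 4 left over.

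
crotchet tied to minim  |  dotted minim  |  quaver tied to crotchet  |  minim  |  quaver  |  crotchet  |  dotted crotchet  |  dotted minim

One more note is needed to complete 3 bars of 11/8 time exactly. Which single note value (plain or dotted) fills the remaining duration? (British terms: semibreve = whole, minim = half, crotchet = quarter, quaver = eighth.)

quarter note

3 bars of 11/8 = 33 eighth notes.
In eighth notes: crotchet tied to minim (crotchet + minim) = 6; dotted minim = 6; quaver tied to crotchet (quaver + crotchet) = 3; minim = 4; quaver = 1; crotchet = 2; dotted crotchet = 3; dotted minim = 6.
Sum: 6 + 6 + 3 + 4 + 1 + 2 + 3 + 6 = 31.
Remaining: 33 − 31 = 2 eighth notes, which is a quarter note.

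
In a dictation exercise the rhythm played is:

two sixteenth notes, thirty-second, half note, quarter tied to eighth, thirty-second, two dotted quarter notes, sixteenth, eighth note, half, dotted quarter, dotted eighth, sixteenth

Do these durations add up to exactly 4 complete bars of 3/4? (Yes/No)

No

One bar of 3/4 = 24 thirty-second notes, so 4 bars = 96.
Express everything in thirty-second notes: sixteenth note = 2; sixteenth note = 2; thirty-second = 1; half note = 16; quarter tied to eighth (quarter + eighth) = 12; thirty-second = 1; dotted quarter note = 12; dotted quarter note = 12; sixteenth = 2; eighth note = 4; half = 16; dotted quarter = 12; dotted eighth = 6; sixteenth = 2.
Adding: 2 + 2 + 1 + 16 + 12 + 1 + 12 + 12 + 2 + 4 + 16 + 12 + 6 + 2 = 100.
100 exceeds 96, so the answer is No.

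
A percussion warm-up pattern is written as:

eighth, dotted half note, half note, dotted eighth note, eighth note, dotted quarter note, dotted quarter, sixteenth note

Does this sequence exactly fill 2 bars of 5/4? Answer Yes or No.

Yes

One bar of 5/4 = 20 sixteenth notes, so 2 bars = 40.
In sixteenth notes: eighth = 2; dotted half note = 12; half note = 8; dotted eighth note = 3; eighth note = 2; dotted quarter note = 6; dotted quarter = 6; sixteenth note = 1.
Altogether 2 + 12 + 8 + 3 + 2 + 6 + 6 + 1 = 40.
40 equals 40, so the answer is Yes.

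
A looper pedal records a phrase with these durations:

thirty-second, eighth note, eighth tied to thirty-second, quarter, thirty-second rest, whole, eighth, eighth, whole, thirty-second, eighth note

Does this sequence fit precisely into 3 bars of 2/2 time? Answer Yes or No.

Yes

One bar of 2/2 = 32 thirty-second notes, so 3 bars = 96.
Working in thirty-second notes: thirty-second = 1; eighth note = 4; eighth tied to thirty-second (eighth + thirty-second) = 5; quarter = 8; thirty-second rest = 1; whole = 32; eighth = 4; eighth = 4; whole = 32; thirty-second = 1; eighth note = 4.
Adding: 1 + 4 + 5 + 8 + 1 + 32 + 4 + 4 + 32 + 1 + 4 = 96.
96 equals 96, so the answer is Yes.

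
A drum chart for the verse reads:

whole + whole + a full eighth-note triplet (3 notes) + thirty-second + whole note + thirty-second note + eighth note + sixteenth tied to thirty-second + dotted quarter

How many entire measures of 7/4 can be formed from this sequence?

2

One bar of 7/4 = 56 thirty-second notes.
Each duration in thirty-second notes: whole = 32; whole = 32; a full eighth-note triplet (3 notes) (three triplet eighths span one quarter) = 8; thirty-second = 1; whole note = 32; thirty-second note = 1; eighth note = 4; sixteenth tied to thirty-second (sixteenth + thirty-second) = 3; dotted quarter = 12.
Altogether 32 + 32 + 8 + 1 + 32 + 1 + 4 + 3 + 12 = 125.
125 ÷ 56 = 2 complete bars with 13 left over.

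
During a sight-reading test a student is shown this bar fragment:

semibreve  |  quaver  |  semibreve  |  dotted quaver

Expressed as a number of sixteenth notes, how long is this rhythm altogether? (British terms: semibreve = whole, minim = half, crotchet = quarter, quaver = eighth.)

Each duration in sixteenth notes: semibreve = 16; quaver = 2; semibreve = 16; dotted quaver = 3.
Sum: 16 + 2 + 16 + 3 = 37 sixteenth notes.

37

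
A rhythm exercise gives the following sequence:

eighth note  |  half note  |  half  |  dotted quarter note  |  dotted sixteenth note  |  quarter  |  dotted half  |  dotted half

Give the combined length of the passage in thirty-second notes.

Working in thirty-second notes: eighth note = 4; half note = 16; half = 16; dotted quarter note = 12; dotted sixteenth note = 3; quarter = 8; dotted half = 24; dotted half = 24.
Sum: 4 + 16 + 16 + 12 + 3 + 8 + 24 + 24 = 107 thirty-second notes.

107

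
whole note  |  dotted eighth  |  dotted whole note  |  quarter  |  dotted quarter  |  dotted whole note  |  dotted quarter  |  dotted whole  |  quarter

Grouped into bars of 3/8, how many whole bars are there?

One bar of 3/8 = 6 sixteenth notes.
Convert each value to sixteenth notes: whole note = 16; dotted eighth = 3; dotted whole note = 24; quarter = 4; dotted quarter = 6; dotted whole note = 24; dotted quarter = 6; dotted whole = 24; quarter = 4.
Altogether 16 + 3 + 24 + 4 + 6 + 24 + 6 + 24 + 4 = 111.
111 ÷ 6 = 18 complete bars with 3 left over.

18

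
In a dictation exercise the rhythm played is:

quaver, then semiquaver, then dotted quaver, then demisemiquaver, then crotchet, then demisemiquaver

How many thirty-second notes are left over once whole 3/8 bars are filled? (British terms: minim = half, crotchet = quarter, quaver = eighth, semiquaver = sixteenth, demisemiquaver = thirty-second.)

One bar of 3/8 = 12 thirty-second notes.
Express everything in thirty-second notes: quaver = 4; semiquaver = 2; dotted quaver = 6; demisemiquaver = 1; crotchet = 8; demisemiquaver = 1.
Altogether 4 + 2 + 6 + 1 + 8 + 1 = 22.
22 ÷ 12 = 1 complete bar with 10 thirty-second notes remaining.

10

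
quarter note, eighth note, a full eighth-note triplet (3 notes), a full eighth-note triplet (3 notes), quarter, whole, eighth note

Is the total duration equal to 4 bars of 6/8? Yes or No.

One bar of 6/8 = 6 eighth notes, so 4 bars = 24.
Working in eighth notes: quarter note = 2; eighth note = 1; a full eighth-note triplet (3 notes) (three triplet eighths span one quarter) = 2; a full eighth-note triplet (3 notes) (three triplet eighths span one quarter) = 2; quarter = 2; whole = 8; eighth note = 1.
Sum: 2 + 1 + 2 + 2 + 2 + 8 + 1 = 18.
18 falls short of 24, so the answer is No.

No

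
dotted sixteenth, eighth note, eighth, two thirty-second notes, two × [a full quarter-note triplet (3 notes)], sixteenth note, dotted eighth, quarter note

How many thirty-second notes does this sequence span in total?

61

Each duration in thirty-second notes: dotted sixteenth = 3; eighth note = 4; eighth = 4; thirty-second note = 1; thirty-second note = 1; a full quarter-note triplet (3 notes) (three triplet quarters span one half) = 16; a full quarter-note triplet (3 notes) (three triplet quarters span one half) = 16; sixteenth note = 2; dotted eighth = 6; quarter note = 8.
Sum: 3 + 4 + 4 + 1 + 1 + 16 + 16 + 2 + 6 + 8 = 61 thirty-second notes.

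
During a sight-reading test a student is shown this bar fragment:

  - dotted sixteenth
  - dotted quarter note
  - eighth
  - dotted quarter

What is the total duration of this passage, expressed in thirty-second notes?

Convert each value to thirty-second notes: dotted sixteenth = 3; dotted quarter note = 12; eighth = 4; dotted quarter = 12.
Adding: 3 + 12 + 4 + 12 = 31 thirty-second notes.

31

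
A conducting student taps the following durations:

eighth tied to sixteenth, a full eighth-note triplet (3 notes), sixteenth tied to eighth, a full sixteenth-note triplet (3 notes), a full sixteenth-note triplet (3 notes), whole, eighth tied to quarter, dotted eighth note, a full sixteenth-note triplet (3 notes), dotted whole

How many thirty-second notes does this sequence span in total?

In thirty-second notes: eighth tied to sixteenth (eighth + sixteenth) = 6; a full eighth-note triplet (3 notes) (three triplet eighths span one quarter) = 8; sixteenth tied to eighth (sixteenth + eighth) = 6; a full sixteenth-note triplet (3 notes) (three triplet sixteenths span one eighth) = 4; a full sixteenth-note triplet (3 notes) (three triplet sixteenths span one eighth) = 4; whole = 32; eighth tied to quarter (eighth + quarter) = 12; dotted eighth note = 6; a full sixteenth-note triplet (3 notes) (three triplet sixteenths span one eighth) = 4; dotted whole = 48.
Sum: 6 + 8 + 6 + 4 + 4 + 32 + 12 + 6 + 4 + 48 = 130 thirty-second notes.

130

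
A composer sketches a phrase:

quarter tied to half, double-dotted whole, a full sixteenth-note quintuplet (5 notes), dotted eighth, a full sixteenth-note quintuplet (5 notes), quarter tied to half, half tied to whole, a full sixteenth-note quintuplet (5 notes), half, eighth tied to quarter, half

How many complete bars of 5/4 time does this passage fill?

5

One bar of 5/4 = 20 sixteenth notes.
Working in sixteenth notes: quarter tied to half (quarter + half) = 12; double-dotted whole = 28; a full sixteenth-note quintuplet (5 notes) (five quintuplet sixteenths span one quarter) = 4; dotted eighth = 3; a full sixteenth-note quintuplet (5 notes) (five quintuplet sixteenths span one quarter) = 4; quarter tied to half (quarter + half) = 12; half tied to whole (half + whole) = 24; a full sixteenth-note quintuplet (5 notes) (five quintuplet sixteenths span one quarter) = 4; half = 8; eighth tied to quarter (eighth + quarter) = 6; half = 8.
Altogether 12 + 28 + 4 + 3 + 4 + 12 + 24 + 4 + 8 + 6 + 8 = 113.
113 ÷ 20 = 5 complete bars with 13 left over.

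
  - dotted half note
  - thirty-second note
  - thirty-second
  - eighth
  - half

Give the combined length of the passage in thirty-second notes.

46

Express everything in thirty-second notes: dotted half note = 24; thirty-second note = 1; thirty-second = 1; eighth = 4; half = 16.
Total: 24 + 1 + 1 + 4 + 16 = 46 thirty-second notes.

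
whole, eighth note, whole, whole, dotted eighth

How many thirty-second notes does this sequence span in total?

106

Convert each value to thirty-second notes: whole = 32; eighth note = 4; whole = 32; whole = 32; dotted eighth = 6.
Sum: 32 + 4 + 32 + 32 + 6 = 106 thirty-second notes.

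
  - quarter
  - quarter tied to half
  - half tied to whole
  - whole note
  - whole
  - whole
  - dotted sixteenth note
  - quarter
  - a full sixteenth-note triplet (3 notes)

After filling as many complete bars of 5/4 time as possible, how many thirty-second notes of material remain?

One bar of 5/4 = 40 thirty-second notes.
Each duration in thirty-second notes: quarter = 8; quarter tied to half (quarter + half) = 24; half tied to whole (half + whole) = 48; whole note = 32; whole = 32; whole = 32; dotted sixteenth note = 3; quarter = 8; a full sixteenth-note triplet (3 notes) (three triplet sixteenths span one eighth) = 4.
Total: 8 + 24 + 48 + 32 + 32 + 32 + 3 + 8 + 4 = 191.
191 ÷ 40 = 4 complete bars with 31 thirty-second notes remaining.

31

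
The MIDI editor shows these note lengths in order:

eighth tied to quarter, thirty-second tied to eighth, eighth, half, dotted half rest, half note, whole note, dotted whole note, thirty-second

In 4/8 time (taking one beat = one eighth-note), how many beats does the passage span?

39.5

One eighth-note beat = 4 thirty-second notes.
Each duration in thirty-second notes: eighth tied to quarter (eighth + quarter) = 12; thirty-second tied to eighth (thirty-second + eighth) = 5; eighth = 4; half = 16; dotted half rest = 24; half note = 16; whole note = 32; dotted whole note = 48; thirty-second = 1.
Altogether 12 + 5 + 4 + 16 + 24 + 16 + 32 + 48 + 1 = 158.
158 ÷ 4 = 39.5 beats.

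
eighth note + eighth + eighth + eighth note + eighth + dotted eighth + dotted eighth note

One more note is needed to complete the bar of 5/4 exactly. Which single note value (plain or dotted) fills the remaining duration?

quarter note

The bar of 5/4 = 20 sixteenth notes.
In sixteenth notes: eighth note = 2; eighth = 2; eighth = 2; eighth note = 2; eighth = 2; dotted eighth = 3; dotted eighth note = 3.
Sum: 2 + 2 + 2 + 2 + 2 + 3 + 3 = 16.
Remaining: 20 − 16 = 4 sixteenth notes, which is a quarter note.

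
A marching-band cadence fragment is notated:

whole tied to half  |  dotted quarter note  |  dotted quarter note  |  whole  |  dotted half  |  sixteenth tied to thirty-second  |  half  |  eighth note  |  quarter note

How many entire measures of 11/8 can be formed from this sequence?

3

One bar of 11/8 = 44 thirty-second notes.
Express everything in thirty-second notes: whole tied to half (whole + half) = 48; dotted quarter note = 12; dotted quarter note = 12; whole = 32; dotted half = 24; sixteenth tied to thirty-second (sixteenth + thirty-second) = 3; half = 16; eighth note = 4; quarter note = 8.
Total: 48 + 12 + 12 + 32 + 24 + 3 + 16 + 4 + 8 = 159.
159 ÷ 44 = 3 complete bars with 27 left over.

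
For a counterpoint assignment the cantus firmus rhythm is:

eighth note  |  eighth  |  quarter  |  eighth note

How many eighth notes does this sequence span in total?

5

Convert each value to eighth notes: eighth note = 1; eighth = 1; quarter = 2; eighth note = 1.
Total: 1 + 1 + 2 + 1 = 5 eighth notes.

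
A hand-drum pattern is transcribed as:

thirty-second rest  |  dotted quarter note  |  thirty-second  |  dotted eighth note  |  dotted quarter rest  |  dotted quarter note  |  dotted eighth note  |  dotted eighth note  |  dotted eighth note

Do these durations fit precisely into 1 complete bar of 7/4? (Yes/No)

One bar of 7/4 = 56 thirty-second notes.
In thirty-second notes: thirty-second rest = 1; dotted quarter note = 12; thirty-second = 1; dotted eighth note = 6; dotted quarter rest = 12; dotted quarter note = 12; dotted eighth note = 6; dotted eighth note = 6; dotted eighth note = 6.
Total: 1 + 12 + 1 + 6 + 12 + 12 + 6 + 6 + 6 = 62.
62 exceeds 56, so the answer is No.

No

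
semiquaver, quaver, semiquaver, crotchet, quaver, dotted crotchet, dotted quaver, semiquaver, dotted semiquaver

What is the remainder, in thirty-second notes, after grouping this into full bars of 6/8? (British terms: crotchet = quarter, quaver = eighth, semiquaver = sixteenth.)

19

One bar of 6/8 = 24 thirty-second notes.
Express everything in thirty-second notes: semiquaver = 2; quaver = 4; semiquaver = 2; crotchet = 8; quaver = 4; dotted crotchet = 12; dotted quaver = 6; semiquaver = 2; dotted semiquaver = 3.
Total: 2 + 4 + 2 + 8 + 4 + 12 + 6 + 2 + 3 = 43.
43 ÷ 24 = 1 complete bar with 19 thirty-second notes remaining.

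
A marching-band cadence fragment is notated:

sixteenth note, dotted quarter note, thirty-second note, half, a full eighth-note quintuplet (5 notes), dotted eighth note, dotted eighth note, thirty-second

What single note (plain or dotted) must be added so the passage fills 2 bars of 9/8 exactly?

2 bars of 9/8 = 72 thirty-second notes.
Each duration in thirty-second notes: sixteenth note = 2; dotted quarter note = 12; thirty-second note = 1; half = 16; a full eighth-note quintuplet (5 notes) (five quintuplet eighths span one half) = 16; dotted eighth note = 6; dotted eighth note = 6; thirty-second = 1.
Adding: 2 + 12 + 1 + 16 + 16 + 6 + 6 + 1 = 60.
Remaining: 72 − 60 = 12 thirty-second notes, which is a dotted quarter note.

dotted quarter note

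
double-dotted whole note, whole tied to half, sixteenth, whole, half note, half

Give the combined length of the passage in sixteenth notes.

In sixteenth notes: double-dotted whole note = 28; whole tied to half (whole + half) = 24; sixteenth = 1; whole = 16; half note = 8; half = 8.
Altogether 28 + 24 + 1 + 16 + 8 + 8 = 85 sixteenth notes.

85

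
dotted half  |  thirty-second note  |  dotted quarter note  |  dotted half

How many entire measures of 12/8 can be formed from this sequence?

1

One bar of 12/8 = 48 thirty-second notes.
In thirty-second notes: dotted half = 24; thirty-second note = 1; dotted quarter note = 12; dotted half = 24.
Sum: 24 + 1 + 12 + 24 = 61.
61 ÷ 48 = 1 complete bar with 13 left over.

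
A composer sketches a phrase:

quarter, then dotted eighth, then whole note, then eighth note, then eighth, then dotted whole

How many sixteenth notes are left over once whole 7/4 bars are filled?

One bar of 7/4 = 28 sixteenth notes.
Working in sixteenth notes: quarter = 4; dotted eighth = 3; whole note = 16; eighth note = 2; eighth = 2; dotted whole = 24.
Sum: 4 + 3 + 16 + 2 + 2 + 24 = 51.
51 ÷ 28 = 1 complete bar with 23 sixteenth notes remaining.

23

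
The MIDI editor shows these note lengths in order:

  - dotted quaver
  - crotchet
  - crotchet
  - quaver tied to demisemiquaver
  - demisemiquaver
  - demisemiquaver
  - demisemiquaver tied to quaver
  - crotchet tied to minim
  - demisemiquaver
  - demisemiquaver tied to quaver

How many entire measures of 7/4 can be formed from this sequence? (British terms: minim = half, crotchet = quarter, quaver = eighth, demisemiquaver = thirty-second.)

1

One bar of 7/4 = 56 thirty-second notes.
Each duration in thirty-second notes: dotted quaver = 6; crotchet = 8; crotchet = 8; quaver tied to demisemiquaver (quaver + demisemiquaver) = 5; demisemiquaver = 1; demisemiquaver = 1; demisemiquaver tied to quaver (demisemiquaver + quaver) = 5; crotchet tied to minim (crotchet + minim) = 24; demisemiquaver = 1; demisemiquaver tied to quaver (demisemiquaver + quaver) = 5.
Adding: 6 + 8 + 8 + 5 + 1 + 1 + 5 + 24 + 1 + 5 = 64.
64 ÷ 56 = 1 complete bar with 8 left over.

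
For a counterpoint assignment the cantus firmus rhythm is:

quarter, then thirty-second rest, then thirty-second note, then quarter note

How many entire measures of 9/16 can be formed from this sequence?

One bar of 9/16 = 18 thirty-second notes.
Express everything in thirty-second notes: quarter = 8; thirty-second rest = 1; thirty-second note = 1; quarter note = 8.
Adding: 8 + 1 + 1 + 8 = 18.
18 ÷ 18 = 1 complete bar with 0 left over.

1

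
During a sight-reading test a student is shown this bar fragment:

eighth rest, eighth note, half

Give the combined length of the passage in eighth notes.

6

Each duration in eighth notes: eighth rest = 1; eighth note = 1; half = 4.
Adding: 1 + 1 + 4 = 6 eighth notes.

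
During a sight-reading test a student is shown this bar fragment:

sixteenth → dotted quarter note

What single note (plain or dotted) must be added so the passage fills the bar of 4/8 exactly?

sixteenth note

The bar of 4/8 = 8 sixteenth notes.
Each duration in sixteenth notes: sixteenth = 1; dotted quarter note = 6.
Total: 1 + 6 = 7.
Remaining: 8 − 7 = 1 sixteenth note, which is a sixteenth note.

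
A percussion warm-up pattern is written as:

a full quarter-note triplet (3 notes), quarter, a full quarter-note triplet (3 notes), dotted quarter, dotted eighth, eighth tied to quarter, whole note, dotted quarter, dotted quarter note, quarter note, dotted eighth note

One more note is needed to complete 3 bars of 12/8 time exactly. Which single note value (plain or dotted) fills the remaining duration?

3 bars of 12/8 = 72 sixteenth notes.
In sixteenth notes: a full quarter-note triplet (3 notes) (three triplet quarters span one half) = 8; quarter = 4; a full quarter-note triplet (3 notes) (three triplet quarters span one half) = 8; dotted quarter = 6; dotted eighth = 3; eighth tied to quarter (eighth + quarter) = 6; whole note = 16; dotted quarter = 6; dotted quarter note = 6; quarter note = 4; dotted eighth note = 3.
Sum: 8 + 4 + 8 + 6 + 3 + 6 + 16 + 6 + 6 + 4 + 3 = 70.
Remaining: 72 − 70 = 2 sixteenth notes, which is a eighth note.

eighth note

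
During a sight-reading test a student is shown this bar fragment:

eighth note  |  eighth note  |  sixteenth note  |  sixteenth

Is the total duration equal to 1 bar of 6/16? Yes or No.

Yes

One bar of 6/16 = 6 sixteenth notes.
In sixteenth notes: eighth note = 2; eighth note = 2; sixteenth note = 1; sixteenth = 1.
Altogether 2 + 2 + 1 + 1 = 6.
6 equals 6, so the answer is Yes.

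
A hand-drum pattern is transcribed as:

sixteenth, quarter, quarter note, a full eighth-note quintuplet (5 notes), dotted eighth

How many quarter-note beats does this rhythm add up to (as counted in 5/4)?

One quarter-note beat = 4 sixteenth notes.
Convert each value to sixteenth notes: sixteenth = 1; quarter = 4; quarter note = 4; a full eighth-note quintuplet (5 notes) (five quintuplet eighths span one half) = 8; dotted eighth = 3.
Total: 1 + 4 + 4 + 8 + 3 = 20.
20 ÷ 4 = 5 beats.

5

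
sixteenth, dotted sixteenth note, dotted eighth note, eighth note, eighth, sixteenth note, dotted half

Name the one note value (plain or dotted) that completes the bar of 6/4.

dotted sixteenth note

The bar of 6/4 = 48 thirty-second notes.
In thirty-second notes: sixteenth = 2; dotted sixteenth note = 3; dotted eighth note = 6; eighth note = 4; eighth = 4; sixteenth note = 2; dotted half = 24.
Total: 2 + 3 + 6 + 4 + 4 + 2 + 24 = 45.
Remaining: 48 − 45 = 3 thirty-second notes, which is a dotted sixteenth note.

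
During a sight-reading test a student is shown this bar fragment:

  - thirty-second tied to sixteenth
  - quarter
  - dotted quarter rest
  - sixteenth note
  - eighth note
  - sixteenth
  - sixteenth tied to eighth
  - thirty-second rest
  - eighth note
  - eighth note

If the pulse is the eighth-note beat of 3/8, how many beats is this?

11.5

One eighth-note beat = 4 thirty-second notes.
Each duration in thirty-second notes: thirty-second tied to sixteenth (thirty-second + sixteenth) = 3; quarter = 8; dotted quarter rest = 12; sixteenth note = 2; eighth note = 4; sixteenth = 2; sixteenth tied to eighth (sixteenth + eighth) = 6; thirty-second rest = 1; eighth note = 4; eighth note = 4.
Sum: 3 + 8 + 12 + 2 + 4 + 2 + 6 + 1 + 4 + 4 = 46.
46 ÷ 4 = 11.5 beats.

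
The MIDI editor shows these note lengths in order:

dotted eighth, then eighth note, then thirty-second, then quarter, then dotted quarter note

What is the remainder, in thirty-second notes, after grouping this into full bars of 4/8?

15

One bar of 4/8 = 16 thirty-second notes.
Convert each value to thirty-second notes: dotted eighth = 6; eighth note = 4; thirty-second = 1; quarter = 8; dotted quarter note = 12.
Altogether 6 + 4 + 1 + 8 + 12 = 31.
31 ÷ 16 = 1 complete bar with 15 thirty-second notes remaining.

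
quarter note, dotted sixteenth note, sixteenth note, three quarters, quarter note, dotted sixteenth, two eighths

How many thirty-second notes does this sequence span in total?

56

Convert each value to thirty-second notes: quarter note = 8; dotted sixteenth note = 3; sixteenth note = 2; quarter = 8; quarter = 8; quarter = 8; quarter note = 8; dotted sixteenth = 3; eighth = 4; eighth = 4.
Sum: 8 + 3 + 2 + 8 + 8 + 8 + 8 + 3 + 4 + 4 = 56 thirty-second notes.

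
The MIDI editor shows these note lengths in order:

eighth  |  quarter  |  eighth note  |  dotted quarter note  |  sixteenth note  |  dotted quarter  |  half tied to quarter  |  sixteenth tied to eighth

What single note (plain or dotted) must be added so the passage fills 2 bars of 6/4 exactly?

dotted half note

2 bars of 6/4 = 48 sixteenth notes.
Convert each value to sixteenth notes: eighth = 2; quarter = 4; eighth note = 2; dotted quarter note = 6; sixteenth note = 1; dotted quarter = 6; half tied to quarter (half + quarter) = 12; sixteenth tied to eighth (sixteenth + eighth) = 3.
Altogether 2 + 4 + 2 + 6 + 1 + 6 + 12 + 3 = 36.
Remaining: 48 − 36 = 12 sixteenth notes, which is a dotted half note.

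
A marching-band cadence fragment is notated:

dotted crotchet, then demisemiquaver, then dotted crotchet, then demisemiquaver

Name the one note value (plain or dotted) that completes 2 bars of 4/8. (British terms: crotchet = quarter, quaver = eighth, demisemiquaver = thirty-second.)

dotted eighth note

2 bars of 4/8 = 32 thirty-second notes.
Express everything in thirty-second notes: dotted crotchet = 12; demisemiquaver = 1; dotted crotchet = 12; demisemiquaver = 1.
Total: 12 + 1 + 12 + 1 = 26.
Remaining: 32 − 26 = 6 thirty-second notes, which is a dotted eighth note.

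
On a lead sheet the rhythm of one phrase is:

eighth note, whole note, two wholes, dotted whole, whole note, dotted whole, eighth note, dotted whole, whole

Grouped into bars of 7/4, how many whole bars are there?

5

One bar of 7/4 = 14 eighth notes.
Express everything in eighth notes: eighth note = 1; whole note = 8; whole = 8; whole = 8; dotted whole = 12; whole note = 8; dotted whole = 12; eighth note = 1; dotted whole = 12; whole = 8.
Sum: 1 + 8 + 8 + 8 + 12 + 8 + 12 + 1 + 12 + 8 = 78.
78 ÷ 14 = 5 complete bars with 8 left over.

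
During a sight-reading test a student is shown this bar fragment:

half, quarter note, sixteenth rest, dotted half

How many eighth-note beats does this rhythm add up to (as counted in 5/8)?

One eighth-note beat = 2 sixteenth notes.
Convert each value to sixteenth notes: half = 8; quarter note = 4; sixteenth rest = 1; dotted half = 12.
Adding: 8 + 4 + 1 + 12 = 25.
25 ÷ 2 = 12.5 beats.

12.5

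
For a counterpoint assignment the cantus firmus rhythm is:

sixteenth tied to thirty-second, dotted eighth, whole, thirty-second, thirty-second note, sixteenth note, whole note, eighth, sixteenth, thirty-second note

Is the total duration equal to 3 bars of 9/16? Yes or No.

One bar of 9/16 = 18 thirty-second notes, so 3 bars = 54.
In thirty-second notes: sixteenth tied to thirty-second (sixteenth + thirty-second) = 3; dotted eighth = 6; whole = 32; thirty-second = 1; thirty-second note = 1; sixteenth note = 2; whole note = 32; eighth = 4; sixteenth = 2; thirty-second note = 1.
Adding: 3 + 6 + 32 + 1 + 1 + 2 + 32 + 4 + 2 + 1 = 84.
84 exceeds 54, so the answer is No.

No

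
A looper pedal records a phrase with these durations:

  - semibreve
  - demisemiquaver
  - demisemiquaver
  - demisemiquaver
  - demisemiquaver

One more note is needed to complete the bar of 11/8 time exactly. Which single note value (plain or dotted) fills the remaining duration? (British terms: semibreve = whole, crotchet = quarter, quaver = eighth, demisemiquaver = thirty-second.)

quarter note

The bar of 11/8 = 44 thirty-second notes.
Working in thirty-second notes: semibreve = 32; demisemiquaver = 1; demisemiquaver = 1; demisemiquaver = 1; demisemiquaver = 1.
Total: 32 + 1 + 1 + 1 + 1 = 36.
Remaining: 44 − 36 = 8 thirty-second notes, which is a quarter note.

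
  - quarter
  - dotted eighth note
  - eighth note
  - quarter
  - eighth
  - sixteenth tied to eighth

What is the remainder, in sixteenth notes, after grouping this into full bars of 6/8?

6

One bar of 6/8 = 12 sixteenth notes.
Convert each value to sixteenth notes: quarter = 4; dotted eighth note = 3; eighth note = 2; quarter = 4; eighth = 2; sixteenth tied to eighth (sixteenth + eighth) = 3.
Adding: 4 + 3 + 2 + 4 + 2 + 3 = 18.
18 ÷ 12 = 1 complete bar with 6 sixteenth notes remaining.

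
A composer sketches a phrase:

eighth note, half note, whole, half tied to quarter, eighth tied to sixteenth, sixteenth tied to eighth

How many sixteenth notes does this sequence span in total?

Convert each value to sixteenth notes: eighth note = 2; half note = 8; whole = 16; half tied to quarter (half + quarter) = 12; eighth tied to sixteenth (eighth + sixteenth) = 3; sixteenth tied to eighth (sixteenth + eighth) = 3.
Adding: 2 + 8 + 16 + 12 + 3 + 3 = 44 sixteenth notes.

44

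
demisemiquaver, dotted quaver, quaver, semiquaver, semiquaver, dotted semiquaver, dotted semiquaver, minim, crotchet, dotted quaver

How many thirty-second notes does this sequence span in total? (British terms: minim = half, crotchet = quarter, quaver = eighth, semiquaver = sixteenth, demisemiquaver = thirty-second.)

Express everything in thirty-second notes: demisemiquaver = 1; dotted quaver = 6; quaver = 4; semiquaver = 2; semiquaver = 2; dotted semiquaver = 3; dotted semiquaver = 3; minim = 16; crotchet = 8; dotted quaver = 6.
Total: 1 + 6 + 4 + 2 + 2 + 3 + 3 + 16 + 8 + 6 = 51 thirty-second notes.

51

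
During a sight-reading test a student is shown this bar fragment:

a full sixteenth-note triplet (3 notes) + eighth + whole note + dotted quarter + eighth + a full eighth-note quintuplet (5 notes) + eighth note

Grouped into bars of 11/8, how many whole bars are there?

One bar of 11/8 = 11 eighth notes.
In eighth notes: a full sixteenth-note triplet (3 notes) (three triplet sixteenths span one eighth) = 1; eighth = 1; whole note = 8; dotted quarter = 3; eighth = 1; a full eighth-note quintuplet (5 notes) (five quintuplet eighths span one half) = 4; eighth note = 1.
Total: 1 + 1 + 8 + 3 + 1 + 4 + 1 = 19.
19 ÷ 11 = 1 complete bar with 8 left over.

1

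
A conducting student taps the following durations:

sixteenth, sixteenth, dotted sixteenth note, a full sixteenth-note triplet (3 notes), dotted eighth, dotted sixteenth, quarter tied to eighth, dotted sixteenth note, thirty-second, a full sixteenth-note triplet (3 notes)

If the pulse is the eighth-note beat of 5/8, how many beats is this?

10

One eighth-note beat = 4 thirty-second notes.
In thirty-second notes: sixteenth = 2; sixteenth = 2; dotted sixteenth note = 3; a full sixteenth-note triplet (3 notes) (three triplet sixteenths span one eighth) = 4; dotted eighth = 6; dotted sixteenth = 3; quarter tied to eighth (quarter + eighth) = 12; dotted sixteenth note = 3; thirty-second = 1; a full sixteenth-note triplet (3 notes) (three triplet sixteenths span one eighth) = 4.
Altogether 2 + 2 + 3 + 4 + 6 + 3 + 12 + 3 + 1 + 4 = 40.
40 ÷ 4 = 10 beats.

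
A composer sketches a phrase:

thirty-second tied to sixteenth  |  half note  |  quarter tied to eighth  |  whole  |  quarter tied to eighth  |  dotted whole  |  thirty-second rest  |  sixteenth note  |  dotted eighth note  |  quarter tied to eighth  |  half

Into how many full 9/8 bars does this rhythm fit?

4

One bar of 9/8 = 36 thirty-second notes.
Express everything in thirty-second notes: thirty-second tied to sixteenth (thirty-second + sixteenth) = 3; half note = 16; quarter tied to eighth (quarter + eighth) = 12; whole = 32; quarter tied to eighth (quarter + eighth) = 12; dotted whole = 48; thirty-second rest = 1; sixteenth note = 2; dotted eighth note = 6; quarter tied to eighth (quarter + eighth) = 12; half = 16.
Total: 3 + 16 + 12 + 32 + 12 + 48 + 1 + 2 + 6 + 12 + 16 = 160.
160 ÷ 36 = 4 complete bars with 16 left over.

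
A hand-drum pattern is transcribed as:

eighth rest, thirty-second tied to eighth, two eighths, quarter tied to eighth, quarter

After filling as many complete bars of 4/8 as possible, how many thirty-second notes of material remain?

One bar of 4/8 = 16 thirty-second notes.
Working in thirty-second notes: eighth rest = 4; thirty-second tied to eighth (thirty-second + eighth) = 5; eighth = 4; eighth = 4; quarter tied to eighth (quarter + eighth) = 12; quarter = 8.
Altogether 4 + 5 + 4 + 4 + 12 + 8 = 37.
37 ÷ 16 = 2 complete bars with 5 thirty-second notes remaining.

5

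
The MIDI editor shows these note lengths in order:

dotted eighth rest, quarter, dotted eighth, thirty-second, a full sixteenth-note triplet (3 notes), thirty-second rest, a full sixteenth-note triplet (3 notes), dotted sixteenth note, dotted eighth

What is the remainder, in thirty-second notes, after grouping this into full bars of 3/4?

15

One bar of 3/4 = 24 thirty-second notes.
Convert each value to thirty-second notes: dotted eighth rest = 6; quarter = 8; dotted eighth = 6; thirty-second = 1; a full sixteenth-note triplet (3 notes) (three triplet sixteenths span one eighth) = 4; thirty-second rest = 1; a full sixteenth-note triplet (3 notes) (three triplet sixteenths span one eighth) = 4; dotted sixteenth note = 3; dotted eighth = 6.
Adding: 6 + 8 + 6 + 1 + 4 + 1 + 4 + 3 + 6 = 39.
39 ÷ 24 = 1 complete bar with 15 thirty-second notes remaining.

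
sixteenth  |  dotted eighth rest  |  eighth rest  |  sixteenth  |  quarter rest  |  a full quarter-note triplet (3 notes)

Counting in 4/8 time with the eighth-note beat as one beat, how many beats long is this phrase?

One eighth-note beat = 2 sixteenth notes.
Express everything in sixteenth notes: sixteenth = 1; dotted eighth rest = 3; eighth rest = 2; sixteenth = 1; quarter rest = 4; a full quarter-note triplet (3 notes) (three triplet quarters span one half) = 8.
Adding: 1 + 3 + 2 + 1 + 4 + 8 = 19.
19 ÷ 2 = 9.5 beats.

9.5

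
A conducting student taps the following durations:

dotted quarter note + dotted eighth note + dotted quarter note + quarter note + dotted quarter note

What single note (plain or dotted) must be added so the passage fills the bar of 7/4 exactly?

The bar of 7/4 = 28 sixteenth notes.
Convert each value to sixteenth notes: dotted quarter note = 6; dotted eighth note = 3; dotted quarter note = 6; quarter note = 4; dotted quarter note = 6.
Total: 6 + 3 + 6 + 4 + 6 = 25.
Remaining: 28 − 25 = 3 sixteenth notes, which is a dotted eighth note.

dotted eighth note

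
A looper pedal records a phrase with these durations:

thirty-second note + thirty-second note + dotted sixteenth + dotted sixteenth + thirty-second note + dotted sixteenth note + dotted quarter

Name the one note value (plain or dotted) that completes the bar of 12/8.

The bar of 12/8 = 48 thirty-second notes.
Express everything in thirty-second notes: thirty-second note = 1; thirty-second note = 1; dotted sixteenth = 3; dotted sixteenth = 3; thirty-second note = 1; dotted sixteenth note = 3; dotted quarter = 12.
Adding: 1 + 1 + 3 + 3 + 1 + 3 + 12 = 24.
Remaining: 48 − 24 = 24 thirty-second notes, which is a dotted half note.

dotted half note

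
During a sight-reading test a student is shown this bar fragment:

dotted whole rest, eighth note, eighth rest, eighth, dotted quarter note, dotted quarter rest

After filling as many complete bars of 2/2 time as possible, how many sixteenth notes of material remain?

One bar of 2/2 = 8 eighth notes.
Working in eighth notes: dotted whole rest = 12; eighth note = 1; eighth rest = 1; eighth = 1; dotted quarter note = 3; dotted quarter rest = 3.
Total: 12 + 1 + 1 + 1 + 3 + 3 = 21.
21 ÷ 8 = 2 complete bars with 5 eighth notes remaining = 10 sixteenth notes.

10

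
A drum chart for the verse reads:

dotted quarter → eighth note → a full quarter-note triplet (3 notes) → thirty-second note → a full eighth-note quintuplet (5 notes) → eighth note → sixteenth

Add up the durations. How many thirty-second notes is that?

Each duration in thirty-second notes: dotted quarter = 12; eighth note = 4; a full quarter-note triplet (3 notes) (three triplet quarters span one half) = 16; thirty-second note = 1; a full eighth-note quintuplet (5 notes) (five quintuplet eighths span one half) = 16; eighth note = 4; sixteenth = 2.
Total: 12 + 4 + 16 + 1 + 16 + 4 + 2 = 55 thirty-second notes.

55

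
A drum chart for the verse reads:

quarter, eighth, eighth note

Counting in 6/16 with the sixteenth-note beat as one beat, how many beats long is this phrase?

One sixteenth-note beat = 2 thirty-second notes.
Each duration in thirty-second notes: quarter = 8; eighth = 4; eighth note = 4.
Total: 8 + 4 + 4 = 16.
16 ÷ 2 = 8 beats.

8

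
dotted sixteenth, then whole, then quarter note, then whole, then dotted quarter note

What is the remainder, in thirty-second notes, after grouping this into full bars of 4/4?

23

One bar of 4/4 = 32 thirty-second notes.
Convert each value to thirty-second notes: dotted sixteenth = 3; whole = 32; quarter note = 8; whole = 32; dotted quarter note = 12.
Total: 3 + 32 + 8 + 32 + 12 = 87.
87 ÷ 32 = 2 complete bars with 23 thirty-second notes remaining.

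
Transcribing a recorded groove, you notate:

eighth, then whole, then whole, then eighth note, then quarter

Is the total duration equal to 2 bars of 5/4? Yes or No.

Yes

One bar of 5/4 = 10 eighth notes, so 2 bars = 20.
Each duration in eighth notes: eighth = 1; whole = 8; whole = 8; eighth note = 1; quarter = 2.
Total: 1 + 8 + 8 + 1 + 2 = 20.
20 equals 20, so the answer is Yes.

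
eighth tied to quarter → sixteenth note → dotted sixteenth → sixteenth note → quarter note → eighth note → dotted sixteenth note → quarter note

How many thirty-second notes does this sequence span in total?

42

Convert each value to thirty-second notes: eighth tied to quarter (eighth + quarter) = 12; sixteenth note = 2; dotted sixteenth = 3; sixteenth note = 2; quarter note = 8; eighth note = 4; dotted sixteenth note = 3; quarter note = 8.
Total: 12 + 2 + 3 + 2 + 8 + 4 + 3 + 8 = 42 thirty-second notes.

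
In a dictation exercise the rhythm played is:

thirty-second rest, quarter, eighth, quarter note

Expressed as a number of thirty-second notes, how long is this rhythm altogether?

Convert each value to thirty-second notes: thirty-second rest = 1; quarter = 8; eighth = 4; quarter note = 8.
Altogether 1 + 8 + 4 + 8 = 21 thirty-second notes.

21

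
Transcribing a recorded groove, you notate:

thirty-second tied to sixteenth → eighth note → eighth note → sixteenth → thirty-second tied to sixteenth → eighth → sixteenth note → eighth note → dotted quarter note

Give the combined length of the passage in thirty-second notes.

38

Convert each value to thirty-second notes: thirty-second tied to sixteenth (thirty-second + sixteenth) = 3; eighth note = 4; eighth note = 4; sixteenth = 2; thirty-second tied to sixteenth (thirty-second + sixteenth) = 3; eighth = 4; sixteenth note = 2; eighth note = 4; dotted quarter note = 12.
Altogether 3 + 4 + 4 + 2 + 3 + 4 + 2 + 4 + 12 = 38 thirty-second notes.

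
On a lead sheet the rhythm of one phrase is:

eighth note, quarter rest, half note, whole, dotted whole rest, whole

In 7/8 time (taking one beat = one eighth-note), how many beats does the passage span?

One eighth-note beat = 2 sixteenth notes.
Convert each value to sixteenth notes: eighth note = 2; quarter rest = 4; half note = 8; whole = 16; dotted whole rest = 24; whole = 16.
Adding: 2 + 4 + 8 + 16 + 24 + 16 = 70.
70 ÷ 2 = 35 beats.

35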